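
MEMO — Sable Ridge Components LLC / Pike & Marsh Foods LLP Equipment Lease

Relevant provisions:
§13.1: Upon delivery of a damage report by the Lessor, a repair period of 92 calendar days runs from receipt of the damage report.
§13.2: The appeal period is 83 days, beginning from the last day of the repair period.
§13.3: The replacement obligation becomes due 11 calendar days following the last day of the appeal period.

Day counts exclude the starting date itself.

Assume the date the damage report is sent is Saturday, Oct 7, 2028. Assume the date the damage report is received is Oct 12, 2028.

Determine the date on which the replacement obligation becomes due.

Apr 16, 2029

The last day of the repair period: Oct 12, 2028 + 92 days = Jan 12, 2029.
Adding 83 calendar days to Jan 12, 2029 gives Apr 5, 2029, which is the last day of the appeal period.
The date on which the replacement obligation becomes due: 11 calendar days after Apr 5, 2029 is Apr 16, 2029.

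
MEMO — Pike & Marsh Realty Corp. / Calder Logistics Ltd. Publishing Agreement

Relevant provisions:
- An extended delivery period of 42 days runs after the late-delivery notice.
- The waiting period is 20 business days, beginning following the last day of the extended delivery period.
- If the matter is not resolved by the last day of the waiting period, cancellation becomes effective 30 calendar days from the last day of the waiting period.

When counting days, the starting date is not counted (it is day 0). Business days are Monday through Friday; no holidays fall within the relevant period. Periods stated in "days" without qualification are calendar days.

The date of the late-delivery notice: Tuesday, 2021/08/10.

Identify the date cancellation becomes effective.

The last day of the extended delivery period: 2021/08/10 + 42 days = 2021/09/21.
From Tuesday, 2021/09/21, 20 business days (Sep 22, Sep 23, Sep 24, Sep 27, …, Oct 15, Oct 18, Oct 19, skipping weekends) brings us to Tuesday, 2021/10/19, which is the last day of the waiting period.
The date cancellation becomes effective: 2021/10/19 + 30 days = 2021/11/18.

2021/11/18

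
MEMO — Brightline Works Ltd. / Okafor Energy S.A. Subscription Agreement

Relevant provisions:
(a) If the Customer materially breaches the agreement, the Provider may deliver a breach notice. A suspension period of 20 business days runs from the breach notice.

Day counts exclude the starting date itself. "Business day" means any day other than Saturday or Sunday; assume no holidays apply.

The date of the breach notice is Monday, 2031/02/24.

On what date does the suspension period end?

2031/03/24

The last day of the suspension period: 20 business days after Monday, 2031/02/24, skipping weekends — Feb 25, Feb 26, Feb 27, Feb 28, …, Mar 20, Mar 21, Mar 24 — lands on Monday, 2031/03/24.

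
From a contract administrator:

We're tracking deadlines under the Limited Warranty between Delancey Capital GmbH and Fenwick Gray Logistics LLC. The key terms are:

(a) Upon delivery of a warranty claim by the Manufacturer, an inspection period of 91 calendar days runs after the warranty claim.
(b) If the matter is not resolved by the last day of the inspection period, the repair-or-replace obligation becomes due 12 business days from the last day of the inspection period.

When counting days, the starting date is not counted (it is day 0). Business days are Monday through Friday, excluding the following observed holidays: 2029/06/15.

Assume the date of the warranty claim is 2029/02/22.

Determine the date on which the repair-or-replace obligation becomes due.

2029/06/11

The last day of the inspection period: 2029/02/22 + 91 days = 2029/05/24.
The date on which the repair-or-replace obligation becomes due: 12 business days after Thursday, 2029/05/24, skipping weekends — May 25, May 28, May 29, May 30, …, Jun 7, Jun 8, Jun 11 — lands on Monday, 2029/06/11.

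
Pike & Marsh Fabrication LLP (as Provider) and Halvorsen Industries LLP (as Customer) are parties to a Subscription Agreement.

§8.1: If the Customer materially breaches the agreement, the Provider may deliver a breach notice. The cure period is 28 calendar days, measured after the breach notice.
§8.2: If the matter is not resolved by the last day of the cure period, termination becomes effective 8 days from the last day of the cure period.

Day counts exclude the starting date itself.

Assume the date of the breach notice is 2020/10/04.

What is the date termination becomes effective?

Adding 28 calendar days to 2020/10/04 gives 2020/11/01, which is the last day of the cure period.
Adding 8 calendar days to 2020/11/01 gives 2020/11/09, which is the date termination becomes effective.

2020/11/09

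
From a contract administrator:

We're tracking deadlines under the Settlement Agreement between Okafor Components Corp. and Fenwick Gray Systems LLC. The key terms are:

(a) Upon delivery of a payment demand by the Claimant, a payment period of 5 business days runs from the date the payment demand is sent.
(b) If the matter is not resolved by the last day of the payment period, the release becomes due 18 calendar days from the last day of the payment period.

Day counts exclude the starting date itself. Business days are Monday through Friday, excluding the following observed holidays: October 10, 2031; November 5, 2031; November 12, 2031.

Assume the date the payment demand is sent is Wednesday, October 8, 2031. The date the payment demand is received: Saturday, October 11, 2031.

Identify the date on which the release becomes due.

The last day of the payment period: 5 business days after Wednesday, October 8, 2031, skipping weekends and the listed holiday on Oct 10 — Oct 9, Oct 13, Oct 14, Oct 15, Oct 16 — lands on Thursday, October 16, 2031.
The date on which the release becomes due: 18 calendar days after October 16, 2031 is November 3, 2031.

November 3, 2031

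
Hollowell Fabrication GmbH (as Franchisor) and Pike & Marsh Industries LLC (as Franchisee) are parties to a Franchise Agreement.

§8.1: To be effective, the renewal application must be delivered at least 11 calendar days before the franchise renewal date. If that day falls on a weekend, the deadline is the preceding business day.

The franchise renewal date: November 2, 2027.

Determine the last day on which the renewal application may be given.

Counting back 11 calendar days from November 2, 2027 gives October 22, 2027. That is a Friday, so no adjustment is needed.

October 22, 2027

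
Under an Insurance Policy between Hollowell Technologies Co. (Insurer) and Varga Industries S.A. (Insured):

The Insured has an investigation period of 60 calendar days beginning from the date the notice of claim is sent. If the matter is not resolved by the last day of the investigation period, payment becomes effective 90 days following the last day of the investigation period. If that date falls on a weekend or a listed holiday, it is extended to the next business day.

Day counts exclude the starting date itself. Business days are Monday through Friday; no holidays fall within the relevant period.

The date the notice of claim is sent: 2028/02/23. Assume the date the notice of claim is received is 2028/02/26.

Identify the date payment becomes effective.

2028/07/24

Adding 60 calendar days to 2028/02/23 gives 2028/04/23, which is the last day of the investigation period.
Adding 90 calendar days to 2028/04/23 gives 2028/07/22, which is the date payment becomes effective. That falls on a Saturday, so it rolls to the next business day, Monday, 2028/07/24.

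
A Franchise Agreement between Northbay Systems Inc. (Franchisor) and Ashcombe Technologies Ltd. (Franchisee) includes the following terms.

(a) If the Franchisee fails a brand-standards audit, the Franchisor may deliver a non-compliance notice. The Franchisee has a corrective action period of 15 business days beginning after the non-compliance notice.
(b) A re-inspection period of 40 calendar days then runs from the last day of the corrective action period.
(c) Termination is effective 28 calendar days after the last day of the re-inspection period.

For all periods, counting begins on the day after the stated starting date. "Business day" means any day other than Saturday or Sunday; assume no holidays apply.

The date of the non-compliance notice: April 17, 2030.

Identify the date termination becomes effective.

July 15, 2030

From Wednesday, April 17, 2030, 15 business days (Apr 18, Apr 19, Apr 22, Apr 23, …, May 6, May 7, May 8, skipping weekends) brings us to Wednesday, May 8, 2030, which is the last day of the corrective action period.
The last day of the re-inspection period: 40 calendar days after May 8, 2030 is June 17, 2030.
The date termination becomes effective: 28 calendar days after June 17, 2030 is July 15, 2030.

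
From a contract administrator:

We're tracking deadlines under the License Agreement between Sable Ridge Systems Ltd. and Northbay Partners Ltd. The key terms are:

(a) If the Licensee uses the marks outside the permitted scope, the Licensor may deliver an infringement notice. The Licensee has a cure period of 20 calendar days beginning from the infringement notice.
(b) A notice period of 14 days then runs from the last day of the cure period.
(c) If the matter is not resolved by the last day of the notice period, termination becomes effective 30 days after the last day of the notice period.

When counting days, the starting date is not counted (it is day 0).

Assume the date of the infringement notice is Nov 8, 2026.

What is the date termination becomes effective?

The last day of the cure period: Nov 8, 2026 + 20 days = Nov 28, 2026.
The last day of the notice period: Nov 28, 2026 + 14 days = Dec 12, 2026.
Adding 30 calendar days to Dec 12, 2026 gives Jan 11, 2027, which is the date termination becomes effective.

Jan 11, 2027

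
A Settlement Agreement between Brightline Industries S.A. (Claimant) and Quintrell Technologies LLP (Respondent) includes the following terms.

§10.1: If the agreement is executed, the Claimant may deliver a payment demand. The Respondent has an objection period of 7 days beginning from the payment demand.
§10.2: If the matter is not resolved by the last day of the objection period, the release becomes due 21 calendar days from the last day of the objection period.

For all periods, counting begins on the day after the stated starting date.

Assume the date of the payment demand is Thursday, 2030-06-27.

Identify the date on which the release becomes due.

2030-07-25

The last day of the objection period: 2030-06-27 + 7 days = 2030-07-04.
Adding 21 calendar days to 2030-07-04 gives 2030-07-25, which is the date on which the release becomes due.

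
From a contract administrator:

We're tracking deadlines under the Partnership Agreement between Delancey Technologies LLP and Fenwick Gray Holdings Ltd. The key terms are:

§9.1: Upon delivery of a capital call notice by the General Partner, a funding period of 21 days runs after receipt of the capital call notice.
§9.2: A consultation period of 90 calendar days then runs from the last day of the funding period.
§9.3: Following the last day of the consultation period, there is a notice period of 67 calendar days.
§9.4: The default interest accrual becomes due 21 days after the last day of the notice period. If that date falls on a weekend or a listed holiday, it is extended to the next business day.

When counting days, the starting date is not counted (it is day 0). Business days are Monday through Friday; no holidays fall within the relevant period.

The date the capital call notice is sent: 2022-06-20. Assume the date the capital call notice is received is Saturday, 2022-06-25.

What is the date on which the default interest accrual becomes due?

2023-01-10

The last day of the funding period: 2022-06-25 + 21 days = 2022-07-16.
The last day of the consultation period: 90 calendar days after 2022-07-16 is 2022-10-14.
The last day of the notice period: 2022-10-14 + 67 days = 2022-12-20.
The date on which the default interest accrual becomes due: 2022-12-20 + 21 days = 2023-01-10. 2023-01-10 is a Tuesday, so no roll-forward applies.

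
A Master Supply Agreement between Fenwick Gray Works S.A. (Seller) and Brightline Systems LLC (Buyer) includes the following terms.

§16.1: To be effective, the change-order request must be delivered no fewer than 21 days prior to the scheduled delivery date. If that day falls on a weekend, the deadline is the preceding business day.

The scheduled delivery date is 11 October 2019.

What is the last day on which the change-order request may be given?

11 October 2019 minus 21 days is 20 September 2019. That is a Friday, so no adjustment is needed.

20 September 2019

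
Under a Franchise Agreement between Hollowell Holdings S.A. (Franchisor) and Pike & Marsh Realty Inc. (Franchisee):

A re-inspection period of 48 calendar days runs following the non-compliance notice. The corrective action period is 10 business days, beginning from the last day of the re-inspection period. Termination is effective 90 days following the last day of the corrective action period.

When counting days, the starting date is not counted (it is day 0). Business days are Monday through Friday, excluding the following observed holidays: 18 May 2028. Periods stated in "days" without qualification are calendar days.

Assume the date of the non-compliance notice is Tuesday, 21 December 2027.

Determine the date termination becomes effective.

21 May 2028

The last day of the re-inspection period: 48 calendar days after 21 December 2027 is 7 February 2028.
The last day of the corrective action period: 10 business days after Monday, 7 February 2028, skipping weekends — Feb 8, Feb 9, Feb 10, Feb 11, Feb 14, Feb 15, Feb 16, Feb 17, Feb 18, Feb 21 — lands on Monday, 21 February 2028.
Adding 90 calendar days to 21 February 2028 gives 21 May 2028, which is the date termination becomes effective.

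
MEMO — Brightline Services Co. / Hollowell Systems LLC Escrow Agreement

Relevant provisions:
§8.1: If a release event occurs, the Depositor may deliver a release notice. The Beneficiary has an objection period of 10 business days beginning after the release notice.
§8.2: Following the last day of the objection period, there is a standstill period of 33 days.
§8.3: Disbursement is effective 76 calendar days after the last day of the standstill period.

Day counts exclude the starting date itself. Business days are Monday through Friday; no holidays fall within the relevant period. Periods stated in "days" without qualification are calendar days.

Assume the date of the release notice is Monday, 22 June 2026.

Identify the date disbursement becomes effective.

From Monday, 22 June 2026, 10 business days (Jun 23, Jun 24, Jun 25, Jun 26, Jun 29, Jun 30, Jul 1, Jul 2, Jul 3, Jul 6, skipping weekends) brings us to Monday, 6 July 2026, which is the last day of the objection period.
Adding 33 calendar days to 6 July 2026 gives 8 August 2026, which is the last day of the standstill period.
The date disbursement becomes effective: 8 August 2026 + 76 days = 23 October 2026.

23 October 2026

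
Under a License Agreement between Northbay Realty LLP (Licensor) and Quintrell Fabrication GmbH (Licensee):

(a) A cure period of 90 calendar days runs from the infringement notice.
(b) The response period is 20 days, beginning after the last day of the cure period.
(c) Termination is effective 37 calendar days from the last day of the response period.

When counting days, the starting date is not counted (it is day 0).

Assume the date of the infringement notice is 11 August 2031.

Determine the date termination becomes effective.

5 January 2032

The last day of the cure period: 90 calendar days after 11 August 2031 is 9 November 2031.
The last day of the response period: 20 calendar days after 9 November 2031 is 29 November 2031.
Adding 37 calendar days to 29 November 2031 gives 5 January 2032, which is the date termination becomes effective.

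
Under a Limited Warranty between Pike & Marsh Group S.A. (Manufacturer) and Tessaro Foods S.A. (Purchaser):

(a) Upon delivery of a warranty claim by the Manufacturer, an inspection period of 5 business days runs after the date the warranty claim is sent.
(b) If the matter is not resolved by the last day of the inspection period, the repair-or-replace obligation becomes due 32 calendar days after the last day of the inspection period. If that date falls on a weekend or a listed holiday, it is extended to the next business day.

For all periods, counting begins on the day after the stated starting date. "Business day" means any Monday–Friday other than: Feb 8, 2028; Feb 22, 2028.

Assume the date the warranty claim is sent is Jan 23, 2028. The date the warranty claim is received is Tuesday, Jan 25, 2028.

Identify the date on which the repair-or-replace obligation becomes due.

Feb 29, 2028

The last day of the inspection period: counting 5 business days from Sunday, Jan 23, 2028 (Jan 24, Jan 25, Jan 26, Jan 27, Jan 28, skipping weekends) reaches Friday, Jan 28, 2028.
Adding 32 calendar days to Jan 28, 2028 gives Feb 29, 2028, which is the date on which the repair-or-replace obligation becomes due. Feb 29, 2028 is a Tuesday and is not a listed holiday, so no roll-forward applies.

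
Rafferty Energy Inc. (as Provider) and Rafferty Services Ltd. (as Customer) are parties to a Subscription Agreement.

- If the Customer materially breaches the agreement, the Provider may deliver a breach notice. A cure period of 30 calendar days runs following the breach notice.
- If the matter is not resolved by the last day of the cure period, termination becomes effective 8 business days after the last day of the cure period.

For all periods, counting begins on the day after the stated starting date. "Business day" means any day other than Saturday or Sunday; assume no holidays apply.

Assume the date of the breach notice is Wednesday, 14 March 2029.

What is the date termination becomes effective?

25 April 2029

The last day of the cure period: 14 March 2029 + 30 days = 13 April 2029.
The date termination becomes effective: 8 business days after Friday, 13 April 2029, skipping weekends — Apr 16, Apr 17, Apr 18, Apr 19, Apr 20, Apr 23, Apr 24, Apr 25 — lands on Wednesday, 25 April 2029.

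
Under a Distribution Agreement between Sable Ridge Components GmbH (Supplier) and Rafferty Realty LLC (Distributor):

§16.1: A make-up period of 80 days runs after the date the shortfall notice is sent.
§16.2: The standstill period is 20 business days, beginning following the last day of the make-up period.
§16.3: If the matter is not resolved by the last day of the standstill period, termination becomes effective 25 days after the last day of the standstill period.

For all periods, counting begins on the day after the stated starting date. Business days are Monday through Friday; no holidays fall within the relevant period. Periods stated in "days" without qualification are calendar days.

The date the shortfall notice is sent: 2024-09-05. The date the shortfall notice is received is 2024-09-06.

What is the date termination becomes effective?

2025-01-14

The last day of the make-up period: 80 calendar days after 2024-09-05 is 2024-11-24.
From Sunday, 2024-11-24, 20 business days (Nov 25, Nov 26, Nov 27, Nov 28, …, Dec 18, Dec 19, Dec 20, skipping weekends) brings us to Friday, 2024-12-20, which is the last day of the standstill period.
The date termination becomes effective: 2024-12-20 + 25 days = 2025-01-14.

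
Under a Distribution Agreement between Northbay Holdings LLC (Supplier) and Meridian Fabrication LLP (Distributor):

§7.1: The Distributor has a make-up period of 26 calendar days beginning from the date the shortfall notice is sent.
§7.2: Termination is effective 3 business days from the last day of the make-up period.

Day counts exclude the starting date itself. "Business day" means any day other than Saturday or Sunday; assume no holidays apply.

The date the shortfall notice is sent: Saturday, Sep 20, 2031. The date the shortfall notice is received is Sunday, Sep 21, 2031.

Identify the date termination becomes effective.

Oct 21, 2031

Adding 26 calendar days to Sep 20, 2031 gives Oct 16, 2031, which is the last day of the make-up period.
The date termination becomes effective: 3 business days after Thursday, Oct 16, 2031, skipping weekends — Oct 17, Oct 20, Oct 21 — lands on Tuesday, Oct 21, 2031.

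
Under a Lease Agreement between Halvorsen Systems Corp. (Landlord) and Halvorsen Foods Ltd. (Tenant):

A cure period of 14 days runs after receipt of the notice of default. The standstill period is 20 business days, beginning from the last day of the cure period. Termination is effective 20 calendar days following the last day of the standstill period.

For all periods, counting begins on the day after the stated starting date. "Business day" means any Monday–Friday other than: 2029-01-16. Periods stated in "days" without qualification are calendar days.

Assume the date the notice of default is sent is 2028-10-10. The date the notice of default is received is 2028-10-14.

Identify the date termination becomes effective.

2028-12-14

The last day of the cure period: 14 calendar days after 2028-10-14 is 2028-10-28.
The last day of the standstill period: 20 business days after Saturday, 2028-10-28, skipping weekends — Oct 30, Oct 31, Nov 1, Nov 2, …, Nov 22, Nov 23, Nov 24 — lands on Friday, 2028-11-24.
Adding 20 calendar days to 2028-11-24 gives 2028-12-14, which is the date termination becomes effective.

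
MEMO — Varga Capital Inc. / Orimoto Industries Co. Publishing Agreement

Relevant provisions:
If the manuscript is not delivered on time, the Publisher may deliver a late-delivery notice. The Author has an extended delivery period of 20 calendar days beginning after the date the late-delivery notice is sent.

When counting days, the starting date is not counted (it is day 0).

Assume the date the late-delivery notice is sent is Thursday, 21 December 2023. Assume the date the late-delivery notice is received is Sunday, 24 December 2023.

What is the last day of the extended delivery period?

Adding 20 calendar days to 21 December 2023 gives 10 January 2024, which is the last day of the extended delivery period.

10 January 2024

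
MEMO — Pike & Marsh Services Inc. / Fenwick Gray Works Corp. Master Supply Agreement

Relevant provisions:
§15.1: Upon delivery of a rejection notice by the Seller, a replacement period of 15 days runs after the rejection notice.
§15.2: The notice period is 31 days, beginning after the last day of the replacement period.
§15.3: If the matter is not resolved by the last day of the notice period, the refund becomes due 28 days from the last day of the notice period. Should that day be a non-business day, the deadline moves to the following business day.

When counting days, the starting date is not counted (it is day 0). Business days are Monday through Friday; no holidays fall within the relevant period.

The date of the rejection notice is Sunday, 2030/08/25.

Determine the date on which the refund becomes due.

2030/11/07

Adding 15 calendar days to 2030/08/25 gives 2030/09/09, which is the last day of the replacement period.
The last day of the notice period: 31 calendar days after 2030/09/09 is 2030/10/10.
The date on which the refund becomes due: 2030/10/10 + 28 days = 2030/11/07. 2030/11/07 is a Thursday, so no roll-forward applies.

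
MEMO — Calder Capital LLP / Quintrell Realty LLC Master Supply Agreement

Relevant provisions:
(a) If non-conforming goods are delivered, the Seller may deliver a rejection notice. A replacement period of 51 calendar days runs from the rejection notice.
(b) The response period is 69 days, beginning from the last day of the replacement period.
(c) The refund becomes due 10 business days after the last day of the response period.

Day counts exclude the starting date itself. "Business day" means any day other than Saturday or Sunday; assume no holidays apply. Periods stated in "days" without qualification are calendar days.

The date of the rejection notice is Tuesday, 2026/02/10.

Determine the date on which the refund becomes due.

2026/06/24

Adding 51 calendar days to 2026/02/10 gives 2026/04/02, which is the last day of the replacement period.
Adding 69 calendar days to 2026/04/02 gives 2026/06/10, which is the last day of the response period.
The date on which the refund becomes due: 10 business days after Wednesday, 2026/06/10, skipping weekends — Jun 11, Jun 12, Jun 15, Jun 16, Jun 17, Jun 18, Jun 19, Jun 22, Jun 23, Jun 24 — lands on Wednesday, 2026/06/24.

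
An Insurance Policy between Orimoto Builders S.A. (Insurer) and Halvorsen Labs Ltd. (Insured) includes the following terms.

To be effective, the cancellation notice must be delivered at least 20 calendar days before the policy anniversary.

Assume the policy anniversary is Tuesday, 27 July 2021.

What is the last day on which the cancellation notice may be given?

7 July 2021

27 July 2021 minus 20 days is 7 July 2021.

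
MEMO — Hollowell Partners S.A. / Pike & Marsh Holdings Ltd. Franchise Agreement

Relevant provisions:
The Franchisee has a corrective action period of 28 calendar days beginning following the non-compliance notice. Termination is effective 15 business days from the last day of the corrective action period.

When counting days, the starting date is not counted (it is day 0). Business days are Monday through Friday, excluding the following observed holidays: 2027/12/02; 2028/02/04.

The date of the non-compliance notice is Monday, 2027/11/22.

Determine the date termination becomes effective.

2028/01/10

Adding 28 calendar days to 2027/11/22 gives 2027/12/20, which is the last day of the corrective action period.
The date termination becomes effective: 15 business days after Monday, 2027/12/20, skipping weekends — Dec 21, Dec 22, Dec 23, Dec 24, …, Jan 6, Jan 7, Jan 10 — lands on Monday, 2028/01/10.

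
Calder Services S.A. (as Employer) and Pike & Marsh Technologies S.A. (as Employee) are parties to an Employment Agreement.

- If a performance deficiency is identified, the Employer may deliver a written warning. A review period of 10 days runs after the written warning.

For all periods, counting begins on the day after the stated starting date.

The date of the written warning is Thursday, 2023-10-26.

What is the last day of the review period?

2023-11-05

Adding 10 calendar days to 2023-10-26 gives 2023-11-05, which is the last day of the review period.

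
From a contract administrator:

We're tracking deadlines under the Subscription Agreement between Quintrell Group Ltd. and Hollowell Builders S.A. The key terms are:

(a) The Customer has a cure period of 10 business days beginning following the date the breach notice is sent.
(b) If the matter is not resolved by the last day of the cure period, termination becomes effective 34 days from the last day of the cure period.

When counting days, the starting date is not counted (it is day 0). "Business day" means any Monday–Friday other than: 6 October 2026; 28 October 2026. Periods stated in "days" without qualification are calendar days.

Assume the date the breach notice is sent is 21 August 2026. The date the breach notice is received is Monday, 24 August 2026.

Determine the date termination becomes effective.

The last day of the cure period: counting 10 business days from Friday, 21 August 2026 (Aug 24, Aug 25, Aug 26, Aug 27, Aug 28, Aug 31, Sep 1, Sep 2, Sep 3, Sep 4, skipping weekends) reaches Friday, 4 September 2026.
The date termination becomes effective: 4 September 2026 + 34 days = 8 October 2026.

8 October 2026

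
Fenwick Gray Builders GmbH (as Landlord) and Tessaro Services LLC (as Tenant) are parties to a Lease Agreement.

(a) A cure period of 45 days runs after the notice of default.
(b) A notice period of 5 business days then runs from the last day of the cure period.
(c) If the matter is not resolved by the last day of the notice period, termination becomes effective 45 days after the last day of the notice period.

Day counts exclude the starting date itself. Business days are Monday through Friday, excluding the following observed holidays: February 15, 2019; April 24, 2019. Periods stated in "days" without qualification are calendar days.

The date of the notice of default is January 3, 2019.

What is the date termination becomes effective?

April 8, 2019

Adding 45 calendar days to January 3, 2019 gives February 17, 2019, which is the last day of the cure period.
From Sunday, February 17, 2019, 5 business days (Feb 18, Feb 19, Feb 20, Feb 21, Feb 22, skipping weekends) brings us to Friday, February 22, 2019, which is the last day of the notice period.
Adding 45 calendar days to February 22, 2019 gives April 8, 2019, which is the date termination becomes effective.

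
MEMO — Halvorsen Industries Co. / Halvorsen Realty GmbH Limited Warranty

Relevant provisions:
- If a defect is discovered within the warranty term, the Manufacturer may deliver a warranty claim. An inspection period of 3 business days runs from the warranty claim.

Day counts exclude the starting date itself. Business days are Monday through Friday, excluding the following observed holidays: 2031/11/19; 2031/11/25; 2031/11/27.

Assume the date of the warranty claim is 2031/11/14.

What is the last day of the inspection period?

2031/11/20

From Friday, 2031/11/14, 3 business days (Nov 17, Nov 18, Nov 20, skipping weekends and the listed holiday on Nov 19) brings us to Thursday, 2031/11/20, which is the last day of the inspection period.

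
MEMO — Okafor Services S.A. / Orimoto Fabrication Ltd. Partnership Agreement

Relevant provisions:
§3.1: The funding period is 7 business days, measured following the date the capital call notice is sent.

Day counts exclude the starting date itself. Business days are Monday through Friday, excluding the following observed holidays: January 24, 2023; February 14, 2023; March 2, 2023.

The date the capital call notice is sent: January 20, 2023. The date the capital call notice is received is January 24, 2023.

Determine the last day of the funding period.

February 1, 2023

From Friday, January 20, 2023, 7 business days (Jan 23, Jan 25, Jan 26, Jan 27, Jan 30, Jan 31, Feb 1, skipping weekends and the listed holiday on Jan 24) brings us to Wednesday, February 1, 2023, which is the last day of the funding period.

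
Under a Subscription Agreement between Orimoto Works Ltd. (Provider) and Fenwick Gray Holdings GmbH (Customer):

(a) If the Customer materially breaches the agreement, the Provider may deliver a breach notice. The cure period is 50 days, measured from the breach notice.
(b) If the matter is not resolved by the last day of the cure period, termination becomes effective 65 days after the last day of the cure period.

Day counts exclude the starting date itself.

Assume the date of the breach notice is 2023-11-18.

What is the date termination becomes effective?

The last day of the cure period: 50 calendar days after 2023-11-18 is 2024-01-07.
Adding 65 calendar days to 2024-01-07 gives 2024-03-12, which is the date termination becomes effective.

2024-03-12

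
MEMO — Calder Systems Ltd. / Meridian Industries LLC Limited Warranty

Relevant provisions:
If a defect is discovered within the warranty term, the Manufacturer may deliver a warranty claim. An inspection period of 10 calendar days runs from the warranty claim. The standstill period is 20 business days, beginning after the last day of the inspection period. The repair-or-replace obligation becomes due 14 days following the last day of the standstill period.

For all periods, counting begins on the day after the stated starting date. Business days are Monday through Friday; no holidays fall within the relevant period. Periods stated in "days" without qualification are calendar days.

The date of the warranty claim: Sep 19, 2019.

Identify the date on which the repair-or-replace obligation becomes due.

Nov 8, 2019

Adding 10 calendar days to Sep 19, 2019 gives Sep 29, 2019, which is the last day of the inspection period.
From Sunday, Sep 29, 2019, 20 business days (Sep 30, Oct 1, Oct 2, Oct 3, …, Oct 23, Oct 24, Oct 25, skipping weekends) brings us to Friday, Oct 25, 2019, which is the last day of the standstill period.
The date on which the repair-or-replace obligation becomes due: Oct 25, 2019 + 14 days = Nov 8, 2019.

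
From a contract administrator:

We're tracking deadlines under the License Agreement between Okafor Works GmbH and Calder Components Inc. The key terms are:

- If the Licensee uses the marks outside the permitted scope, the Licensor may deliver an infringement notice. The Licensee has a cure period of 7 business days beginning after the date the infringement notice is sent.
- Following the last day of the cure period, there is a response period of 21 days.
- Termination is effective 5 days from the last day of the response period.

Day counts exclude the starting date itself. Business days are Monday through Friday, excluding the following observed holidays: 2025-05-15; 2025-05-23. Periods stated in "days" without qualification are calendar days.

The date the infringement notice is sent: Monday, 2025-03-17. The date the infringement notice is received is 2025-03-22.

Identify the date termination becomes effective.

The last day of the cure period: 7 business days after Monday, 2025-03-17, skipping weekends — Mar 18, Mar 19, Mar 20, Mar 21, Mar 24, Mar 25, Mar 26 — lands on Wednesday, 2025-03-26.
Adding 21 calendar days to 2025-03-26 gives 2025-04-16, which is the last day of the response period.
Adding 5 calendar days to 2025-04-16 gives 2025-04-21, which is the date termination becomes effective.

2025-04-21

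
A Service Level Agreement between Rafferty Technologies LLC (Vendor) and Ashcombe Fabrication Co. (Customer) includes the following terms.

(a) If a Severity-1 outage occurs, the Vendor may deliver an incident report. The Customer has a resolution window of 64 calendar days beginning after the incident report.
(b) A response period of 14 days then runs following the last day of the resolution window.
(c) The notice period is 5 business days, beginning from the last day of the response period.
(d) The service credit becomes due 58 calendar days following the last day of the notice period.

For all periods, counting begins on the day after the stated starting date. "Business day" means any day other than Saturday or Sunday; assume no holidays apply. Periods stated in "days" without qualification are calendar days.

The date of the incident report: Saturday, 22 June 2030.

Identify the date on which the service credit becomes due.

The last day of the resolution window: 64 calendar days after 22 June 2030 is 25 August 2030.
The last day of the response period: 25 August 2030 + 14 days = 8 September 2030.
From Sunday, 8 September 2030, 5 business days (Sep 9, Sep 10, Sep 11, Sep 12, Sep 13, skipping weekends) brings us to Friday, 13 September 2030, which is the last day of the notice period.
Adding 58 calendar days to 13 September 2030 gives 10 November 2030, which is the date on which the service credit becomes due.

10 November 2030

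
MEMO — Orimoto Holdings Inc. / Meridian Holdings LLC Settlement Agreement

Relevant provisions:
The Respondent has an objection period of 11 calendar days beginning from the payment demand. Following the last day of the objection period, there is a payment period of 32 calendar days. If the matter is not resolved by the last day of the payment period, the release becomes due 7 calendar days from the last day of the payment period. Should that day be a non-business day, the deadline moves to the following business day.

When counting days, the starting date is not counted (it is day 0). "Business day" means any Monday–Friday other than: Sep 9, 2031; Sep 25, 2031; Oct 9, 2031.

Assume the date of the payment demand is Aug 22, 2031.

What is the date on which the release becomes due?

Adding 11 calendar days to Aug 22, 2031 gives Sep 2, 2031, which is the last day of the objection period.
The last day of the payment period: 32 calendar days after Sep 2, 2031 is Oct 4, 2031.
The date on which the release becomes due: Oct 4, 2031 + 7 days = Oct 11, 2031. That falls on a Saturday, so it rolls to the next business day, Monday, Oct 13, 2031.

Oct 13, 2031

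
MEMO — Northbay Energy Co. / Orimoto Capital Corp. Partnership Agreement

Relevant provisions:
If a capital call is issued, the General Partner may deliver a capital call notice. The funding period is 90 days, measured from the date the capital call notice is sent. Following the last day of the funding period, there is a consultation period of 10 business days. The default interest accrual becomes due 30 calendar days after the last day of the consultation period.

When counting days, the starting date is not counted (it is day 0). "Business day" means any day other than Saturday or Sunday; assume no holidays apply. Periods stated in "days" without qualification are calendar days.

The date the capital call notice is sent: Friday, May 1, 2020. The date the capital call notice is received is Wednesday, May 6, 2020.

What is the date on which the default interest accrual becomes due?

The last day of the funding period: May 1, 2020 + 90 days = Jul 30, 2020.
From Thursday, Jul 30, 2020, 10 business days (Jul 31, Aug 3, Aug 4, Aug 5, Aug 6, Aug 7, Aug 10, Aug 11, Aug 12, Aug 13, skipping weekends) brings us to Thursday, Aug 13, 2020, which is the last day of the consultation period.
The date on which the default interest accrual becomes due: 30 calendar days after Aug 13, 2020 is Sep 12, 2020.

Sep 12, 2020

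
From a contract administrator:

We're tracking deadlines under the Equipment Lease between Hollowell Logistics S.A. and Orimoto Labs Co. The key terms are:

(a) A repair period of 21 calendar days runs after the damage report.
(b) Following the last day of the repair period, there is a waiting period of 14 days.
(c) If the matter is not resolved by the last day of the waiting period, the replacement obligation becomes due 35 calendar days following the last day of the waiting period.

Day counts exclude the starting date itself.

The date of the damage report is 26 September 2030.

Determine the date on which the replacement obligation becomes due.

5 December 2030

The last day of the repair period: 26 September 2030 + 21 days = 17 October 2030.
Adding 14 calendar days to 17 October 2030 gives 31 October 2030, which is the last day of the waiting period.
The date on which the replacement obligation becomes due: 31 October 2030 + 35 days = 5 December 2030.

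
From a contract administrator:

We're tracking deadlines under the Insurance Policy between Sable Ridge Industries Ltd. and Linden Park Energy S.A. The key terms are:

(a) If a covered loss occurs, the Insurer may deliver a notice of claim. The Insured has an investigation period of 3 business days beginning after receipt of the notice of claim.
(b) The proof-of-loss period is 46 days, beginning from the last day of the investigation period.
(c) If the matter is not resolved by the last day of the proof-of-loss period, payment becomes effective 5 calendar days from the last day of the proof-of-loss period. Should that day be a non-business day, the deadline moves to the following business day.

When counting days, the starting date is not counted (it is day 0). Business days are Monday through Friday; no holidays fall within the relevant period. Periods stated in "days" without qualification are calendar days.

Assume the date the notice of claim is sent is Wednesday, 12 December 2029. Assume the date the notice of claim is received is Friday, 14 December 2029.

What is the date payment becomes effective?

8 February 2030

From Friday, 14 December 2029, 3 business days (Dec 17, Dec 18, Dec 19, skipping weekends) brings us to Wednesday, 19 December 2029, which is the last day of the investigation period.
The last day of the proof-of-loss period: 19 December 2029 + 46 days = 3 February 2030.
The date payment becomes effective: 3 February 2030 + 5 days = 8 February 2030. 8 February 2030 is a Friday, so no roll-forward applies.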